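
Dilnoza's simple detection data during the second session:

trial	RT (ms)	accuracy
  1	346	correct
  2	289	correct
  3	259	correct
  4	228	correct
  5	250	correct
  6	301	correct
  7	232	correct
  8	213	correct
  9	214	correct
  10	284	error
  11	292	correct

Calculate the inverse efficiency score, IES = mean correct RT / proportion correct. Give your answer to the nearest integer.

289 ms

Correct trials (n=10): 346, 289, 259, 228, 250, 301, 232, 213, 214, 292
Mean correct RT = 2624/10 = 262.4000 ms
Proportion correct = 10/11
IES = 262.4000 / (10/11) = 288.640 ms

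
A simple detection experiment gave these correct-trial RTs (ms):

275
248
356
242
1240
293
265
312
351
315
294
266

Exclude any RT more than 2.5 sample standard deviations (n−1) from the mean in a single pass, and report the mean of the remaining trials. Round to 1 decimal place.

292.5 ms

n = 12, ΣRT = 4457, M = 371.417
Σ(x−M)² = 837660.92; s = √(837660.92/11) = 275.955
Cutoffs: 371.417 ± 2.5·275.955 → [-318.5, 1061.3]
Outside: 1240 → excluded.
Retained (n=11): Σ = 3217, mean = 3217/11 = 292.455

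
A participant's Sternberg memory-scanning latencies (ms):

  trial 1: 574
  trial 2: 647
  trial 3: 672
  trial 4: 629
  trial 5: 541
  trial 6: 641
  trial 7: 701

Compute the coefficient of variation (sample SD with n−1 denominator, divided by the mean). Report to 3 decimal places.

0.088

n = 7, Σ = 4405, M = 629.2857
Σ(x−M)² = 18269.429; s = √(18269.429/6) = 55.1807
CV = 55.1807 / 629.2857 = 0.08769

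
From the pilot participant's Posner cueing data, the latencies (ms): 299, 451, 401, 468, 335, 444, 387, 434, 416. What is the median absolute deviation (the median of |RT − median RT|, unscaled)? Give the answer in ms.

Sorted: 299, 335, 387, 401, 416, 434, 444, 451, 468 → median = 416
|x − 416|: 117, 35, 15, 52, 81, 28, 29, 18, 0
Sorted deviations: 0, 15, 18, 28, 29, 35, 52, 81, 117 → MAD = 29

29 ms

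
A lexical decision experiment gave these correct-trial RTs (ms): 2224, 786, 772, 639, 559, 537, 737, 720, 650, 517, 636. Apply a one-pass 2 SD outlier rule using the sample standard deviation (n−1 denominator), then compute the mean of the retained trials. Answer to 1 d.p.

n = 11, ΣRT = 8777, M = 797.909
Σ(x−M)² = 2321732.91; s = √(2321732.91/10) = 481.844
Cutoffs: 797.909 ± 2·481.844 → [-165.8, 1761.6]
Outside: 2224 → excluded.
Retained (n=10): Σ = 6553, mean = 6553/10 = 655.300

655.3 ms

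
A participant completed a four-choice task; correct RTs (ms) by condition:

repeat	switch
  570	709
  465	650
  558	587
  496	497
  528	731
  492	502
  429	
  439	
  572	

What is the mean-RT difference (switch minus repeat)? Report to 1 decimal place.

107.2 ms

M(repeat) = 4549/9 = 505.444
M(switch) = 3676/6 = 612.667
Difference = 612.667 − 505.444 = 107.222 ms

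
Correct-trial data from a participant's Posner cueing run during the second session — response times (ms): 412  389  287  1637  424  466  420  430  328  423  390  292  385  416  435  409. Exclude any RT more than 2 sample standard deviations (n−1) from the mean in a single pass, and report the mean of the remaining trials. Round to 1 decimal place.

393.7 ms

n = 16, ΣRT = 7543, M = 471.438
Σ(x−M)² = 1487045.94; s = √(1487045.94/15) = 314.859
Cutoffs: 471.438 ± 2·314.859 → [-158.3, 1101.2]
Outside: 1637 → excluded.
Retained (n=15): Σ = 5906, mean = 5906/15 = 393.733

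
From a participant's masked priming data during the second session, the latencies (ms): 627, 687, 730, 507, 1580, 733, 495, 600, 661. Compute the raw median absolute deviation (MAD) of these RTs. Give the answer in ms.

69 ms

Sorted: 495, 507, 600, 627, 661, 687, 730, 733, 1580 → median = 661
|x − 661|: 34, 26, 69, 154, 919, 72, 166, 61, 0
Sorted deviations: 0, 26, 34, 61, 69, 72, 154, 166, 919 → MAD = 69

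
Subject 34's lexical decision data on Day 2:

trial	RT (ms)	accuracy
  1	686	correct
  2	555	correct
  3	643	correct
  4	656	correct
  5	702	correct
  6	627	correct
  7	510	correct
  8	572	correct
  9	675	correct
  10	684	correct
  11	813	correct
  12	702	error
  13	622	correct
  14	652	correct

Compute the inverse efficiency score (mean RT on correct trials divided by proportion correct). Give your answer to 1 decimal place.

695.6 ms

Correct trials (n=13): 686, 555, 643, 656, 702, 627, 510, 572, 675, 684, 813, 622, 652
Mean correct RT = 8397/13 = 645.9231 ms
Proportion correct = 13/14
IES = 645.9231 / (13/14) = 695.609 ms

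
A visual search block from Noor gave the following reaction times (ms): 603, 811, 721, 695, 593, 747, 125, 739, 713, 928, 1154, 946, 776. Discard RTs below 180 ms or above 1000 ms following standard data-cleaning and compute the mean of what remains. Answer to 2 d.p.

752.00 ms

Excluded: 125, 1154
Retained (n=11): Σ = 8272
Mean = 8272/11 = 752.0000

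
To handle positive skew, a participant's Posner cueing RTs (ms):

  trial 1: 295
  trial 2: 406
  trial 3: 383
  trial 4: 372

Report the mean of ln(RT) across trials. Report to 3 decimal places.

ln(RT): 5.6870, 6.0064, 5.9480, 5.9189
Σ ln(RT) = 23.5603
Mean = 23.5603/4 = 5.89006

5.890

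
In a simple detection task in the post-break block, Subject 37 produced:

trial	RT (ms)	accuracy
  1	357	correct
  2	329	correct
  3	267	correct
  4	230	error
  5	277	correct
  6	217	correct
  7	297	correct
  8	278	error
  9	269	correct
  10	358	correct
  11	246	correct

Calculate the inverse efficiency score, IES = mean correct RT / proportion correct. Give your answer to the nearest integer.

355 ms

Correct trials (n=9): 357, 329, 267, 277, 217, 297, 269, 358, 246
Mean correct RT = 2617/9 = 290.7778 ms
Proportion correct = 9/11
IES = 290.7778 / (9/11) = 355.395 ms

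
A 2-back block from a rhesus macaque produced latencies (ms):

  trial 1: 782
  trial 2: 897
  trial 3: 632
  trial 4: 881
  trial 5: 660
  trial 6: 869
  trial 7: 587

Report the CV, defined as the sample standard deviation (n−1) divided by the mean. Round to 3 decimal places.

0.172

n = 7, Σ = 5308, M = 758.2857
Σ(x−M)² = 102067.429; s = √(102067.429/6) = 130.4271
CV = 130.4271 / 758.2857 = 0.17200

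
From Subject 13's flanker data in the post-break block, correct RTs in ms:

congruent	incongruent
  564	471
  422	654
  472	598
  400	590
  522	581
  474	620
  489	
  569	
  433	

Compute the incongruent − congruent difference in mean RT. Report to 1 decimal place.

M(congruent) = 4345/9 = 482.778
M(incongruent) = 3514/6 = 585.667
Difference = 585.667 − 482.778 = 102.889 ms

102.9 ms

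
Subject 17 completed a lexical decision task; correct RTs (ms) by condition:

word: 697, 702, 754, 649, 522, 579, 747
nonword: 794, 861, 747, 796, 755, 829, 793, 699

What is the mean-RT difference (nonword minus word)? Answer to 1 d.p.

120.0 ms

M(word) = 4650/7 = 664.286
M(nonword) = 6274/8 = 784.250
Difference = 784.250 − 664.286 = 119.964 ms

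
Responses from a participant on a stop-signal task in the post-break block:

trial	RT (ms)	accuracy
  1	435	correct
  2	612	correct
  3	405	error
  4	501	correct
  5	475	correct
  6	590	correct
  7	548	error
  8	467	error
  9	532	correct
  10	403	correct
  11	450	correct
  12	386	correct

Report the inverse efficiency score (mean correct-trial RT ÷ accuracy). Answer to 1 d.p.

649.5 ms

Correct trials (n=9): 435, 612, 501, 475, 590, 532, 403, 450, 386
Mean correct RT = 4384/9 = 487.1111 ms
Proportion correct = 9/12
IES = 487.1111 / (9/12) = 649.481 ms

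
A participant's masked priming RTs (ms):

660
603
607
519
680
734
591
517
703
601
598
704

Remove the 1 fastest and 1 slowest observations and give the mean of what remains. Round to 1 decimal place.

626.6 ms

Sorted: 517, 519, 591, 598, 601, 603, 607, 660, 680, 703, 704, 734
Drop lowest 1 (517) and highest 1 (734)
Remaining (n=10): Σ = 6266, mean = 6266/10 = 626.600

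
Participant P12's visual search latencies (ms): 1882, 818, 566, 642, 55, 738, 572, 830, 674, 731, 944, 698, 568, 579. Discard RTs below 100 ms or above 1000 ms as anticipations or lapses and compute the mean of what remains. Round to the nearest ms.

697 ms

Excluded: 55, 1882
Retained (n=12): Σ = 8360
Mean = 8360/12 = 696.6667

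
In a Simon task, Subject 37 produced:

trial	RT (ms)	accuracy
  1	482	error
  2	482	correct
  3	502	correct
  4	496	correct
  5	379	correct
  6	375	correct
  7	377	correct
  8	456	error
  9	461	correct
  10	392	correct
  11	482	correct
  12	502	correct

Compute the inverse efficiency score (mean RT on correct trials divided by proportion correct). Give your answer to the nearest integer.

Correct trials (n=10): 482, 502, 496, 379, 375, 377, 461, 392, 482, 502
Mean correct RT = 4448/10 = 444.8000 ms
Proportion correct = 10/12
IES = 444.8000 / (10/12) = 533.760 ms

534 ms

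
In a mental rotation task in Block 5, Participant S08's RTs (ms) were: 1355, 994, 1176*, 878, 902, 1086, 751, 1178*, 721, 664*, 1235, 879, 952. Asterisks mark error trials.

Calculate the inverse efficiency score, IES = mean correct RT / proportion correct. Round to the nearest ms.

Correct trials (n=10): 1355, 994, 878, 902, 1086, 751, 721, 1235, 879, 952
Mean correct RT = 9753/10 = 975.3000 ms
Proportion correct = 10/13
IES = 975.3000 / (10/13) = 1267.890 ms

1268 ms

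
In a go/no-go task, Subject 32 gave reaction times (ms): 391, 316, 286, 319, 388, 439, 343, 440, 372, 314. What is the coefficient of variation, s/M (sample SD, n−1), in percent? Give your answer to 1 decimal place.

n = 10, Σ = 3608, M = 360.8000
Σ(x−M)² = 26021.600; s = √(26021.600/9) = 53.7707
CV = 53.7707 / 360.8000 = 0.14903 = 14.903%

14.9%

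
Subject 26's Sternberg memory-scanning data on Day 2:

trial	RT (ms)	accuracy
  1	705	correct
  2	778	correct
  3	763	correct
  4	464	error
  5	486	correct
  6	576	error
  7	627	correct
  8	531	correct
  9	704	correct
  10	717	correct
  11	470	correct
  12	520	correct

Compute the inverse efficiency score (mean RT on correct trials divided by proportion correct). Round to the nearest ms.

756 ms

Correct trials (n=10): 705, 778, 763, 486, 627, 531, 704, 717, 470, 520
Mean correct RT = 6301/10 = 630.1000 ms
Proportion correct = 10/12
IES = 630.1000 / (10/12) = 756.120 ms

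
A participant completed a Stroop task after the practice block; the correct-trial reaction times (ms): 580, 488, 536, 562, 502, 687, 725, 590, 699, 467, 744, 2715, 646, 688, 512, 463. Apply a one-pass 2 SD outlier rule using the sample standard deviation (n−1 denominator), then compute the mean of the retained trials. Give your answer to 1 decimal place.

592.6 ms

n = 16, ΣRT = 11604, M = 725.250
Σ(x−M)² = 4358205.00; s = √(4358205.00/15) = 539.024
Cutoffs: 725.250 ± 2·539.024 → [-352.8, 1803.3]
Outside: 2715 → excluded.
Retained (n=15): Σ = 8889, mean = 8889/15 = 592.600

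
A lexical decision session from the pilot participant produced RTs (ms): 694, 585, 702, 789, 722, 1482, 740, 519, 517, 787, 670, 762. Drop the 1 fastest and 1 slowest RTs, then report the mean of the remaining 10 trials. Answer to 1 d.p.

697.0 ms

Sorted: 517, 519, 585, 670, 694, 702, 722, 740, 762, 787, 789, 1482
Drop lowest 1 (517) and highest 1 (1482)
Remaining (n=10): Σ = 6970, mean = 6970/10 = 697.000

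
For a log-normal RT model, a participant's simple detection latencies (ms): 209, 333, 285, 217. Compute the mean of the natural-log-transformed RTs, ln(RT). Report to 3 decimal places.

5.546

ln(RT): 5.3423, 5.8081, 5.6525, 5.3799
Σ ln(RT) = 22.1829
Mean = 22.1829/4 = 5.54572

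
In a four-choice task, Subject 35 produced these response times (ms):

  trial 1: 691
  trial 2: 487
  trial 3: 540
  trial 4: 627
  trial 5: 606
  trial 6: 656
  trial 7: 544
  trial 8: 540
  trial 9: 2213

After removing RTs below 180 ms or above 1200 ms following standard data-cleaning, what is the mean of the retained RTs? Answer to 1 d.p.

586.4 ms

Excluded: 2213
Retained (n=8): Σ = 4691
Mean = 4691/8 = 586.3750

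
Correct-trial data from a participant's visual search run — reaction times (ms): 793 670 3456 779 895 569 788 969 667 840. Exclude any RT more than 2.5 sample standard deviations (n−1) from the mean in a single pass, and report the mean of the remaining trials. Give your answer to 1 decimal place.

774.4 ms

n = 10, ΣRT = 10426, M = 1042.600
Σ(x−M)² = 6593558.40; s = √(6593558.40/9) = 855.931
Cutoffs: 1042.600 ± 2.5·855.931 → [-1097.2, 3182.4]
Outside: 3456 → excluded.
Retained (n=9): Σ = 6970, mean = 6970/9 = 774.444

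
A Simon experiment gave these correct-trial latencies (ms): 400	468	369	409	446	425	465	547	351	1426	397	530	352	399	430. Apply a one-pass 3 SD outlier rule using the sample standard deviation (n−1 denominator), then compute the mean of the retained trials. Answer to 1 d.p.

n = 15, ΣRT = 7414, M = 494.267
Σ(x−M)² = 976138.93; s = √(976138.93/14) = 264.053
Cutoffs: 494.267 ± 3·264.053 → [-297.9, 1286.4]
Outside: 1426 → excluded.
Retained (n=14): Σ = 5988, mean = 5988/14 = 427.714

427.7 ms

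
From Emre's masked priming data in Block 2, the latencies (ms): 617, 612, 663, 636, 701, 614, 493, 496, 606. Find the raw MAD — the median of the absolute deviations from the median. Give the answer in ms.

Sorted: 493, 496, 606, 612, 614, 617, 636, 663, 701 → median = 614
|x − 614|: 3, 2, 49, 22, 87, 0, 121, 118, 8
Sorted deviations: 0, 2, 3, 8, 22, 49, 87, 118, 121 → MAD = 22

22 ms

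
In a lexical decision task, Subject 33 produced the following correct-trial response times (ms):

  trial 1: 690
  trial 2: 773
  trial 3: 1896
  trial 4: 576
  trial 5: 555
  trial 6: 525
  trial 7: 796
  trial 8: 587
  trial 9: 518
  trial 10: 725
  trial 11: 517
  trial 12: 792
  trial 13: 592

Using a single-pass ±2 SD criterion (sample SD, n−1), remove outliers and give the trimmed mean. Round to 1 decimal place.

637.2 ms

n = 13, ΣRT = 9542, M = 734.000
Σ(x−M)² = 1597194.00; s = √(1597194.00/12) = 364.828
Cutoffs: 734.000 ± 2·364.828 → [4.3, 1463.7]
Outside: 1896 → excluded.
Retained (n=12): Σ = 7646, mean = 7646/12 = 637.167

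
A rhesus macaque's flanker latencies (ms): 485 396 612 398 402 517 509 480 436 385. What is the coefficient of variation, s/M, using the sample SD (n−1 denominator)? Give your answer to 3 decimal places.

0.157

n = 10, Σ = 4620, M = 462.0000
Σ(x−M)² = 47244.000; s = √(47244.000/9) = 72.4523
CV = 72.4523 / 462.0000 = 0.15682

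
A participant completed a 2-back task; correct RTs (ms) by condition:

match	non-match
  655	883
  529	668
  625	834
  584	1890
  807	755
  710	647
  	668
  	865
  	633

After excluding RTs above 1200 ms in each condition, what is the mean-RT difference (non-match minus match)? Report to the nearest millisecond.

non-match: exclude 1890
M(match) = 3910/6 = 651.667
M(non-match) = 5953/8 = 744.125
Difference = 744.125 − 651.667 = 92.458 ms

92 ms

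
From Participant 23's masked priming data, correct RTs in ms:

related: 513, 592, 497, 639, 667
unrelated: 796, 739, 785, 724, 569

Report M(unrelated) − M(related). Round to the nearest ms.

M(related) = 2908/5 = 581.600
M(unrelated) = 3613/5 = 722.600
Difference = 722.600 − 581.600 = 141.000 ms

141 ms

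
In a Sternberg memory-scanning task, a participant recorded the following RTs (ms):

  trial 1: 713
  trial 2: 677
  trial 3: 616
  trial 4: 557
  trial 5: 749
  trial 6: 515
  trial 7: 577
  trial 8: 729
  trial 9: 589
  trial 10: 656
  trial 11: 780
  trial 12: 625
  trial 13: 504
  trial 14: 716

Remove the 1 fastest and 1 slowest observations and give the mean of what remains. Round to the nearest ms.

Sorted: 504, 515, 557, 577, 589, 616, 625, 656, 677, 713, 716, 729, 749, 780
Drop lowest 1 (504) and highest 1 (780)
Remaining (n=12): Σ = 7719, mean = 7719/12 = 643.250

643 ms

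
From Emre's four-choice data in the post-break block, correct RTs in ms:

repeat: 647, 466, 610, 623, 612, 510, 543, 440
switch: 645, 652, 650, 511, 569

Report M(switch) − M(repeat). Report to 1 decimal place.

M(repeat) = 4451/8 = 556.375
M(switch) = 3027/5 = 605.400
Difference = 605.400 − 556.375 = 49.025 ms

49.0 ms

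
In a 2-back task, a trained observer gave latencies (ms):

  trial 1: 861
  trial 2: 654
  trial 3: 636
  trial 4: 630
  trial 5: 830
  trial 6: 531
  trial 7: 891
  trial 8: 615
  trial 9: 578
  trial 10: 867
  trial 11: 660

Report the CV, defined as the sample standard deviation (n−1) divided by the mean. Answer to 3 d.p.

n = 11, Σ = 7753, M = 704.8182
Σ(x−M)² = 170317.636; s = √(170317.636/10) = 130.5058
CV = 130.5058 / 704.8182 = 0.18516

0.185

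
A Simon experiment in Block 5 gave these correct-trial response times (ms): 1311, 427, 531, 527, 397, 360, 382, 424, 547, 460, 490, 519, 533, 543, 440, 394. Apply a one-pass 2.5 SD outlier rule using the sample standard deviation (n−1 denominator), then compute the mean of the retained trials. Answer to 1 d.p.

464.9 ms

n = 16, ΣRT = 8285, M = 517.812
Σ(x−M)² = 731616.44; s = √(731616.44/15) = 220.849
Cutoffs: 517.812 ± 2.5·220.849 → [-34.3, 1069.9]
Outside: 1311 → excluded.
Retained (n=15): Σ = 6974, mean = 6974/15 = 464.933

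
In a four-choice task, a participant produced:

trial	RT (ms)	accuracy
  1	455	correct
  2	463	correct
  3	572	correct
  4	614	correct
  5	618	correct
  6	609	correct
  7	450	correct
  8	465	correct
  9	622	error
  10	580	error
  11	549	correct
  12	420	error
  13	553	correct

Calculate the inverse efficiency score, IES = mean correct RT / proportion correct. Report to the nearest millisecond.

695 ms

Correct trials (n=10): 455, 463, 572, 614, 618, 609, 450, 465, 549, 553
Mean correct RT = 5348/10 = 534.8000 ms
Proportion correct = 10/13
IES = 534.8000 / (10/13) = 695.240 ms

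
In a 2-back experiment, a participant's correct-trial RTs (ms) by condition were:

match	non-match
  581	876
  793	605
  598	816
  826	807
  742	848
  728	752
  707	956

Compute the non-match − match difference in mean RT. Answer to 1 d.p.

M(match) = 4975/7 = 710.714
M(non-match) = 5660/7 = 808.571
Difference = 808.571 − 710.714 = 97.857 ms

97.9 ms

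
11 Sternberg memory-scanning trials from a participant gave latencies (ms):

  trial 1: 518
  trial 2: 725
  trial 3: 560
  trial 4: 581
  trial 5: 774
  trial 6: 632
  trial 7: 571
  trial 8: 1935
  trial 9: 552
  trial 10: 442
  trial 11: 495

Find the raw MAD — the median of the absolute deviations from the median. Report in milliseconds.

Sorted: 442, 495, 518, 552, 560, 571, 581, 632, 725, 774, 1935 → median = 571
|x − 571|: 53, 154, 11, 10, 203, 61, 0, 1364, 19, 129, 76
Sorted deviations: 0, 10, 11, 19, 53, 61, 76, 129, 154, 203, 1364 → MAD = 61

61 ms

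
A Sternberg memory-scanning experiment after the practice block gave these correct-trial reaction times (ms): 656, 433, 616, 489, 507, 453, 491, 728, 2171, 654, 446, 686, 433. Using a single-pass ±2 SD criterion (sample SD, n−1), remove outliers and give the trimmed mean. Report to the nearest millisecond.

549 ms

n = 13, ΣRT = 8763, M = 674.077
Σ(x−M)² = 2560746.92; s = √(2560746.92/12) = 461.948
Cutoffs: 674.077 ± 2·461.948 → [-249.8, 1598.0]
Outside: 2171 → excluded.
Retained (n=12): Σ = 6592, mean = 6592/12 = 549.333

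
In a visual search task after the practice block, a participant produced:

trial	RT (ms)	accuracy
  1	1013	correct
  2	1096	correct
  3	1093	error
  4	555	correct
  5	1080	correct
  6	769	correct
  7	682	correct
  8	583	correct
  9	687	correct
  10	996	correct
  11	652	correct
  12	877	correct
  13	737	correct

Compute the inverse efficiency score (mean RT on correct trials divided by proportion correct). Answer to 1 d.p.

Correct trials (n=12): 1013, 1096, 555, 1080, 769, 682, 583, 687, 996, 652, 877, 737
Mean correct RT = 9727/12 = 810.5833 ms
Proportion correct = 12/13
IES = 810.5833 / (12/13) = 878.132 ms

878.1 ms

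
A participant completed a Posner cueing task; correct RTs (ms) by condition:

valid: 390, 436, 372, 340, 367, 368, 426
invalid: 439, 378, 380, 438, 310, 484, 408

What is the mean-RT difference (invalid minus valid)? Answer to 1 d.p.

M(valid) = 2699/7 = 385.571
M(invalid) = 2837/7 = 405.286
Difference = 405.286 − 385.571 = 19.714 ms

19.7 ms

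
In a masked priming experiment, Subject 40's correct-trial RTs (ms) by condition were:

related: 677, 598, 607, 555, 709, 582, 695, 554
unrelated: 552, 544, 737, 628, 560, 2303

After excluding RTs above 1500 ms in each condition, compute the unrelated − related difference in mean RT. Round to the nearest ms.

unrelated: exclude 2303
M(related) = 4977/8 = 622.125
M(unrelated) = 3021/5 = 604.200
Difference = 604.200 − 622.125 = -17.925 ms

-18 ms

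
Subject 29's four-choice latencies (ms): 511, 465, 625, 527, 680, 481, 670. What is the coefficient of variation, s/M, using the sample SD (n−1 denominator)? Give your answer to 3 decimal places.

n = 7, Σ = 3959, M = 565.5714
Σ(x−M)² = 49263.714; s = √(49263.714/6) = 90.6125
CV = 90.6125 / 565.5714 = 0.16021

0.160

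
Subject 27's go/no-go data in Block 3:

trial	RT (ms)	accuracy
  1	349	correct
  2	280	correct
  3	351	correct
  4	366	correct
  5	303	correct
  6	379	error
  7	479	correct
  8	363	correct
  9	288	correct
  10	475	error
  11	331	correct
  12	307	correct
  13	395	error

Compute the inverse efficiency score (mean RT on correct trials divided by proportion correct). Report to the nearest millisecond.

444 ms

Correct trials (n=10): 349, 280, 351, 366, 303, 479, 363, 288, 331, 307
Mean correct RT = 3417/10 = 341.7000 ms
Proportion correct = 10/13
IES = 341.7000 / (10/13) = 444.210 ms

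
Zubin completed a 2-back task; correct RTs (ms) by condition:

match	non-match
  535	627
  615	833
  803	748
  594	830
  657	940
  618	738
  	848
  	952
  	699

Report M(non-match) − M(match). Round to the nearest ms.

165 ms

M(match) = 3822/6 = 637.000
M(non-match) = 7215/9 = 801.667
Difference = 801.667 − 637.000 = 164.667 ms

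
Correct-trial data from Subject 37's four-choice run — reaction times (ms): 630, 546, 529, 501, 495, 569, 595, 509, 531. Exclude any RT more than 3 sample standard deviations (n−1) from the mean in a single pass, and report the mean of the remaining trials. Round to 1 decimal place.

n = 9, ΣRT = 4905, M = 545.000
Σ(x−M)² = 16486.00; s = √(16486.00/8) = 45.395
Cutoffs: 545.000 ± 3·45.395 → [408.8, 681.2]
No RTs fall outside the cutoffs; all 9 retained. Mean = 4905/9 = 545.000

545.0 ms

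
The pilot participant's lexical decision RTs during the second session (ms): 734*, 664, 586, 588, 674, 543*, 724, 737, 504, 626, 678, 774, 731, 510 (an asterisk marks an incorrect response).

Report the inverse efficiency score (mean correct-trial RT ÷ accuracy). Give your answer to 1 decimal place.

757.9 ms

Correct trials (n=12): 664, 586, 588, 674, 724, 737, 504, 626, 678, 774, 731, 510
Mean correct RT = 7796/12 = 649.6667 ms
Proportion correct = 12/14
IES = 649.6667 / (12/14) = 757.944 ms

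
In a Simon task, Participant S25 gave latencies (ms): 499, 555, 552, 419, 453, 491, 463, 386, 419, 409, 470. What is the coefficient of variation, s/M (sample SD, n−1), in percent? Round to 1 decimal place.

12.0%

n = 11, Σ = 5116, M = 465.0909
Σ(x−M)² = 31282.909; s = √(31282.909/10) = 55.9311
CV = 55.9311 / 465.0909 = 0.12026 = 12.026%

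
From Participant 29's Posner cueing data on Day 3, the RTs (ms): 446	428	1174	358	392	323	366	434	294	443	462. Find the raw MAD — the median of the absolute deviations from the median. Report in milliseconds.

36 ms

Sorted: 294, 323, 358, 366, 392, 428, 434, 443, 446, 462, 1174 → median = 428
|x − 428|: 18, 0, 746, 70, 36, 105, 62, 6, 134, 15, 34
Sorted deviations: 0, 6, 15, 18, 34, 36, 62, 70, 105, 134, 746 → MAD = 36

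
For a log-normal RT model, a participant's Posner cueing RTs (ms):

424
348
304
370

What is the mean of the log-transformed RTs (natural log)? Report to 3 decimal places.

5.883

ln(RT): 6.0497, 5.8522, 5.7170, 5.9135
Σ ln(RT) = 23.5325
Mean = 23.5325/4 = 5.88312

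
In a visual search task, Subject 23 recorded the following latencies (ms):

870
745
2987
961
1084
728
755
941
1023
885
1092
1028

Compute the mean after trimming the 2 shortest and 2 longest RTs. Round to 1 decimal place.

Sorted: 728, 745, 755, 870, 885, 941, 961, 1023, 1028, 1084, 1092, 2987
Drop lowest 2 (728, 745) and highest 2 (1092, 2987)
Remaining (n=8): Σ = 7547, mean = 7547/8 = 943.375

943.4 ms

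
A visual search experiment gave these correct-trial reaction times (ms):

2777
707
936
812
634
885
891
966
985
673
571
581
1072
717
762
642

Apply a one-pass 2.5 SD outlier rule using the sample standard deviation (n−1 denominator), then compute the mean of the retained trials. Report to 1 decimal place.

n = 16, ΣRT = 14611, M = 913.188
Σ(x−M)² = 4059490.44; s = √(4059490.44/15) = 520.224
Cutoffs: 913.188 ± 2.5·520.224 → [-387.4, 2213.7]
Outside: 2777 → excluded.
Retained (n=15): Σ = 11834, mean = 11834/15 = 788.933

788.9 ms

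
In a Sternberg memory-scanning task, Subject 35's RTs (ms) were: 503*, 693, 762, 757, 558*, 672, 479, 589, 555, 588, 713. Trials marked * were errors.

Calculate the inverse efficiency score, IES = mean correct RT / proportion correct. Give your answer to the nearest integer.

789 ms

Correct trials (n=9): 693, 762, 757, 672, 479, 589, 555, 588, 713
Mean correct RT = 5808/9 = 645.3333 ms
Proportion correct = 9/11
IES = 645.3333 / (9/11) = 788.741 ms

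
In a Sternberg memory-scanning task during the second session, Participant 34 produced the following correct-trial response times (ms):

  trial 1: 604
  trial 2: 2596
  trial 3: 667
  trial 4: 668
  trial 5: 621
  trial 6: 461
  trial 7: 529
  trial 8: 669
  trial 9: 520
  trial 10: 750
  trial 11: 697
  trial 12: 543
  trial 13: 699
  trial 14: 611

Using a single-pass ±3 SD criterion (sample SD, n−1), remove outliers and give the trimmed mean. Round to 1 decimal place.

n = 14, ΣRT = 10635, M = 759.643
Σ(x−M)² = 3717387.21; s = √(3717387.21/13) = 534.746
Cutoffs: 759.643 ± 3·534.746 → [-844.6, 2363.9]
Outside: 2596 → excluded.
Retained (n=13): Σ = 8039, mean = 8039/13 = 618.385

618.4 ms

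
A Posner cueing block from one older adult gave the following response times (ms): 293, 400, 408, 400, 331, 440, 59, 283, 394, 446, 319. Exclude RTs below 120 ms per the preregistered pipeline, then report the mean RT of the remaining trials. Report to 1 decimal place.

371.4 ms

Excluded: 59
Retained (n=10): Σ = 3714
Mean = 3714/10 = 371.4000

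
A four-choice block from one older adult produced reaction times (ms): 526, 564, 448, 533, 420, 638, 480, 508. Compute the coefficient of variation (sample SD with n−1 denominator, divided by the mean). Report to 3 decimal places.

n = 8, Σ = 4117, M = 514.6250
Σ(x−M)² = 32761.875; s = √(32761.875/7) = 68.4125
CV = 68.4125 / 514.6250 = 0.13294

0.133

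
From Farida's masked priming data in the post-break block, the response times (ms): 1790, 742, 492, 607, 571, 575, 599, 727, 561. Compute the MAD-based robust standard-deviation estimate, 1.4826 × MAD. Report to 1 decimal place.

56.3 ms

Sorted: 492, 561, 571, 575, 599, 607, 727, 742, 1790 → median = 599
|x − 599| sorted: 0, 8, 24, 28, 38, 107, 128, 143, 1191 → MAD = 38
Robust SD ≈ 1.4826 × 38 = 56.339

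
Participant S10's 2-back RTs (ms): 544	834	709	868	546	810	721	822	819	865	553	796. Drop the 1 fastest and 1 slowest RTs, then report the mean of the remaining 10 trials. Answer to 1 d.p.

747.5 ms

Sorted: 544, 546, 553, 709, 721, 796, 810, 819, 822, 834, 865, 868
Drop lowest 1 (544) and highest 1 (868)
Remaining (n=10): Σ = 7475, mean = 7475/10 = 747.500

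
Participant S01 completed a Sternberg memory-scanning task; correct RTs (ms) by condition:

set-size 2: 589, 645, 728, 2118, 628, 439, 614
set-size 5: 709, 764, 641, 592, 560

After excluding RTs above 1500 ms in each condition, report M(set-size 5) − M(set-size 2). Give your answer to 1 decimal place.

46.0 ms

set-size 2: exclude 2118
M(set-size 2) = 3643/6 = 607.167
M(set-size 5) = 3266/5 = 653.200
Difference = 653.200 − 607.167 = 46.033 ms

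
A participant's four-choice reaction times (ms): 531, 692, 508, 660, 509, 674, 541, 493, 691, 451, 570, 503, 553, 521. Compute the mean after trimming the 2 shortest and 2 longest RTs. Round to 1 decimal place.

Sorted: 451, 493, 503, 508, 509, 521, 531, 541, 553, 570, 660, 674, 691, 692
Drop lowest 2 (451, 493) and highest 2 (691, 692)
Remaining (n=10): Σ = 5570, mean = 5570/10 = 557.000

557.0 ms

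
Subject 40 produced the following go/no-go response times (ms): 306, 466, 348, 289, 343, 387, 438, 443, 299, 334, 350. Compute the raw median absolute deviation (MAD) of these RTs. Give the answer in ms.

Sorted: 289, 299, 306, 334, 343, 348, 350, 387, 438, 443, 466 → median = 348
|x − 348|: 42, 118, 0, 59, 5, 39, 90, 95, 49, 14, 2
Sorted deviations: 0, 2, 5, 14, 39, 42, 49, 59, 90, 95, 118 → MAD = 42

42 ms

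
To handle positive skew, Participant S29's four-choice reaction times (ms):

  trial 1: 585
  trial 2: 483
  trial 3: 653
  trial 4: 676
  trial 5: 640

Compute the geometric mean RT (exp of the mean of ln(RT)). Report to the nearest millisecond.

603 ms

ln(RT): 6.3716, 6.1800, 6.4816, 6.5162, 6.4615
Mean ln(RT) = 32.0109/5 = 6.40217
Geometric mean = exp(6.40217) = 603.15 ms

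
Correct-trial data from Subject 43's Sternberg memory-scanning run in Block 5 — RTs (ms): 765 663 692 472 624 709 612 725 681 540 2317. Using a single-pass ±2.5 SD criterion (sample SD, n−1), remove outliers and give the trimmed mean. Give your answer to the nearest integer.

n = 11, ΣRT = 8800, M = 800.000
Σ(x−M)² = 2602518.00; s = √(2602518.00/10) = 510.149
Cutoffs: 800.000 ± 2.5·510.149 → [-475.4, 2075.4]
Outside: 2317 → excluded.
Retained (n=10): Σ = 6483, mean = 6483/10 = 648.300

648 ms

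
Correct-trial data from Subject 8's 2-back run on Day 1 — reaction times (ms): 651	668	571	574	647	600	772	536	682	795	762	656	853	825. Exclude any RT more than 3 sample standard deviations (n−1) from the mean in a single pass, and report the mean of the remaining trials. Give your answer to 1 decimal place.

685.1 ms

n = 14, ΣRT = 9592, M = 685.143
Σ(x−M)² = 131903.71; s = √(131903.71/13) = 100.730
Cutoffs: 685.143 ± 3·100.730 → [383.0, 987.3]
No RTs fall outside the cutoffs; all 14 retained. Mean = 9592/14 = 685.143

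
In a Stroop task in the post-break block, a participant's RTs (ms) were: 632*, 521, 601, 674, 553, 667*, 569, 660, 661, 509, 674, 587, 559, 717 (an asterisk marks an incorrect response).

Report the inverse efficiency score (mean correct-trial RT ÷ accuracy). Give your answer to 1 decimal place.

708.3 ms

Correct trials (n=12): 521, 601, 674, 553, 569, 660, 661, 509, 674, 587, 559, 717
Mean correct RT = 7285/12 = 607.0833 ms
Proportion correct = 12/14
IES = 607.0833 / (12/14) = 708.264 ms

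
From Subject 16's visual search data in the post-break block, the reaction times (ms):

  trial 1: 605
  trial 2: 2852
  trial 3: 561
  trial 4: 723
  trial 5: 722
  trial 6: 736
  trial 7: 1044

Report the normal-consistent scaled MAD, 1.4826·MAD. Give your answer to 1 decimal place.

174.9 ms

Sorted: 561, 605, 722, 723, 736, 1044, 2852 → median = 723
|x − 723| sorted: 0, 1, 13, 118, 162, 321, 2129 → MAD = 118
Robust SD ≈ 1.4826 × 118 = 174.947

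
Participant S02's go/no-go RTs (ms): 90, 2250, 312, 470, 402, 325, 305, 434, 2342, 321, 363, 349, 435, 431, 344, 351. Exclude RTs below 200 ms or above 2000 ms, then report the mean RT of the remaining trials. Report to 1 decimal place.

Excluded: 90, 2250, 2342
Retained (n=13): Σ = 4842
Mean = 4842/13 = 372.4615

372.5 ms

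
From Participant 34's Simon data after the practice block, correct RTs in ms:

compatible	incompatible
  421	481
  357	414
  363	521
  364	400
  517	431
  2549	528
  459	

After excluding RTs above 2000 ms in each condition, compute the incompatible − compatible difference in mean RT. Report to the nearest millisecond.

49 ms

compatible: exclude 2549
M(compatible) = 2481/6 = 413.500
M(incompatible) = 2775/6 = 462.500
Difference = 462.500 − 413.500 = 49.000 ms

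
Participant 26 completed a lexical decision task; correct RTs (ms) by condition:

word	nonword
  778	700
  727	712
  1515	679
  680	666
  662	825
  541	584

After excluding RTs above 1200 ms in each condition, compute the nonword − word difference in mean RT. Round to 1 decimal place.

16.7 ms

word: exclude 1515
M(word) = 3388/5 = 677.600
M(nonword) = 4166/6 = 694.333
Difference = 694.333 − 677.600 = 16.733 ms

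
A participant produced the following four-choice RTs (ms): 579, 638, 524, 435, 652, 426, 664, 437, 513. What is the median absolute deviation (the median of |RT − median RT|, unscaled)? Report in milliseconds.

89 ms

Sorted: 426, 435, 437, 513, 524, 579, 638, 652, 664 → median = 524
|x − 524|: 55, 114, 0, 89, 128, 98, 140, 87, 11
Sorted deviations: 0, 11, 55, 87, 89, 98, 114, 128, 140 → MAD = 89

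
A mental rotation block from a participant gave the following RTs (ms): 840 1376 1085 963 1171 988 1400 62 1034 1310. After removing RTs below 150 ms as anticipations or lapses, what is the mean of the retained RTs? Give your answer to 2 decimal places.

1129.67 ms

Excluded: 62
Retained (n=9): Σ = 10167
Mean = 10167/9 = 1129.6667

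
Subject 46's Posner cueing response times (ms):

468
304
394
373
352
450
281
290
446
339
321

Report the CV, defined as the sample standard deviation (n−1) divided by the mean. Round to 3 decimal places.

0.183

n = 11, Σ = 4018, M = 365.2727
Σ(x−M)² = 44482.182; s = √(44482.182/10) = 66.6950
CV = 66.6950 / 365.2727 = 0.18259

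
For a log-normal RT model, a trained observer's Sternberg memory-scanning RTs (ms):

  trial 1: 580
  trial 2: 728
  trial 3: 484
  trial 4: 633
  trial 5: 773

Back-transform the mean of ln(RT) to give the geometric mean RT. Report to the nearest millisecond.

631 ms

ln(RT): 6.3630, 6.5903, 6.1821, 6.4505, 6.6503
Mean ln(RT) = 32.2362/5 = 6.44723
Geometric mean = exp(6.44723) = 630.95 ms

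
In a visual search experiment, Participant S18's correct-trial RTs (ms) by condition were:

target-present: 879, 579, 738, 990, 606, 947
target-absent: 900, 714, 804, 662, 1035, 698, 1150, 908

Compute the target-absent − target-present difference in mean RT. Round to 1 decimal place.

69.0 ms

M(target-present) = 4739/6 = 789.833
M(target-absent) = 6871/8 = 858.875
Difference = 858.875 − 789.833 = 69.042 ms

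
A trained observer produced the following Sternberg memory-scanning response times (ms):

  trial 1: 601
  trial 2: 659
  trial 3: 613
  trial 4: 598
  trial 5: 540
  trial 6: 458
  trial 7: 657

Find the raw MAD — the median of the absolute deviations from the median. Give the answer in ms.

56 ms

Sorted: 458, 540, 598, 601, 613, 657, 659 → median = 601
|x − 601|: 0, 58, 12, 3, 61, 143, 56
Sorted deviations: 0, 3, 12, 56, 58, 61, 143 → MAD = 56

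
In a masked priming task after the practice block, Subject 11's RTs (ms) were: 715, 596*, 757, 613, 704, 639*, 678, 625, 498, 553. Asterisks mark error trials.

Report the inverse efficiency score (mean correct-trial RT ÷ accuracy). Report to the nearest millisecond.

804 ms

Correct trials (n=8): 715, 757, 613, 704, 678, 625, 498, 553
Mean correct RT = 5143/8 = 642.8750 ms
Proportion correct = 8/10
IES = 642.8750 / (8/10) = 803.594 ms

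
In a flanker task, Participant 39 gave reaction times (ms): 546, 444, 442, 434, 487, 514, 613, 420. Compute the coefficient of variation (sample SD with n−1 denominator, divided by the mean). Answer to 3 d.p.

n = 8, Σ = 3900, M = 487.5000
Σ(x−M)² = 31256.000; s = √(31256.000/7) = 66.8217
CV = 66.8217 / 487.5000 = 0.13707

0.137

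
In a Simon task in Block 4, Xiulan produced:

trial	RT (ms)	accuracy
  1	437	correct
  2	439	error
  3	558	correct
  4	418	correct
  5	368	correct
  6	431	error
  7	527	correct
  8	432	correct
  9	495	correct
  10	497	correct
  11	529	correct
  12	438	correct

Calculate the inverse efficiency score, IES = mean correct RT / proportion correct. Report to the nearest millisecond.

Correct trials (n=10): 437, 558, 418, 368, 527, 432, 495, 497, 529, 438
Mean correct RT = 4699/10 = 469.9000 ms
Proportion correct = 10/12
IES = 469.9000 / (10/12) = 563.880 ms

564 ms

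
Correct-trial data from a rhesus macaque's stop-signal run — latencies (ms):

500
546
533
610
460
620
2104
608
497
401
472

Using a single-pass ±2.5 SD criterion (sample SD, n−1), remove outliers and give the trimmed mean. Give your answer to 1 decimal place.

n = 11, ΣRT = 7351, M = 668.273
Σ(x−M)² = 2314906.18; s = √(2314906.18/10) = 481.135
Cutoffs: 668.273 ± 2.5·481.135 → [-534.6, 1871.1]
Outside: 2104 → excluded.
Retained (n=10): Σ = 5247, mean = 5247/10 = 524.700

524.7 ms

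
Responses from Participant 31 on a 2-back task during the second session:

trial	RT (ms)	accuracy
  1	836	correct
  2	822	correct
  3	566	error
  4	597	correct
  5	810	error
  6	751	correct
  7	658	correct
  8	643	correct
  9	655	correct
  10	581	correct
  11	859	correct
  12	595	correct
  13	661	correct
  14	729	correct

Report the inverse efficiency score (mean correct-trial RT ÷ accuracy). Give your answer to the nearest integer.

Correct trials (n=12): 836, 822, 597, 751, 658, 643, 655, 581, 859, 595, 661, 729
Mean correct RT = 8387/12 = 698.9167 ms
Proportion correct = 12/14
IES = 698.9167 / (12/14) = 815.403 ms

815 ms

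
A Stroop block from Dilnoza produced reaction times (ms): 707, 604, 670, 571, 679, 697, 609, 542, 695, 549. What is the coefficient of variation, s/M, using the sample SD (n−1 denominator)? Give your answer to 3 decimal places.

n = 10, Σ = 6323, M = 632.3000
Σ(x−M)² = 37494.100; s = √(37494.100/9) = 64.5446
CV = 64.5446 / 632.3000 = 0.10208

0.102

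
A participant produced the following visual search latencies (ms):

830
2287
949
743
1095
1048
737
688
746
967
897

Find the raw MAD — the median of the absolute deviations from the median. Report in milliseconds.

Sorted: 688, 737, 743, 746, 830, 897, 949, 967, 1048, 1095, 2287 → median = 897
|x − 897|: 67, 1390, 52, 154, 198, 151, 160, 209, 151, 70, 0
Sorted deviations: 0, 52, 67, 70, 151, 151, 154, 160, 198, 209, 1390 → MAD = 151

151 ms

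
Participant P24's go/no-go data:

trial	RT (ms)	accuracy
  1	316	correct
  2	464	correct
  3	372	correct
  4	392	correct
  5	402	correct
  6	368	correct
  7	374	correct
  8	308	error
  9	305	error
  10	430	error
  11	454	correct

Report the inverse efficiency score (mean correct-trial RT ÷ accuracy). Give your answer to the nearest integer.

540 ms

Correct trials (n=8): 316, 464, 372, 392, 402, 368, 374, 454
Mean correct RT = 3142/8 = 392.7500 ms
Proportion correct = 8/11
IES = 392.7500 / (8/11) = 540.031 ms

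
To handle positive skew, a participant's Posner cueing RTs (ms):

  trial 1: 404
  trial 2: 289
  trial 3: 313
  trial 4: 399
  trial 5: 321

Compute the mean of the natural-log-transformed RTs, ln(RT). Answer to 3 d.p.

5.835

ln(RT): 6.0014, 5.6664, 5.7462, 5.9890, 5.7714
Σ ln(RT) = 29.1744
Mean = 29.1744/5 = 5.83489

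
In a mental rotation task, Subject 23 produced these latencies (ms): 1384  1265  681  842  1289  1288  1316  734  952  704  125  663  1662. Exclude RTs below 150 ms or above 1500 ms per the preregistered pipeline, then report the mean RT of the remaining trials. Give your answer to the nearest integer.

Excluded: 125, 1662
Retained (n=11): Σ = 11118
Mean = 11118/11 = 1010.7273

1011 ms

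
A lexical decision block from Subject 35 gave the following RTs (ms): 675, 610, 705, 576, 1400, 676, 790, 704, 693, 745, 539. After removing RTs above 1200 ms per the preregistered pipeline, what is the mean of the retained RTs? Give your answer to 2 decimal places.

671.30 ms

Excluded: 1400
Retained (n=10): Σ = 6713
Mean = 6713/10 = 671.3000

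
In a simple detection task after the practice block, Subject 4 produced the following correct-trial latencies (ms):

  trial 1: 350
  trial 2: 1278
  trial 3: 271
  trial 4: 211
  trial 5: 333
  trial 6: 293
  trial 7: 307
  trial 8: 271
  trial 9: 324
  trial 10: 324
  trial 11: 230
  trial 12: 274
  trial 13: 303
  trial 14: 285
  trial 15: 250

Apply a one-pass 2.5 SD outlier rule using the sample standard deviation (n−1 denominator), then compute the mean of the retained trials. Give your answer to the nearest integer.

288 ms

n = 15, ΣRT = 5304, M = 353.600
Σ(x−M)² = 936141.60; s = √(936141.60/14) = 258.587
Cutoffs: 353.600 ± 2.5·258.587 → [-292.9, 1000.1]
Outside: 1278 → excluded.
Retained (n=14): Σ = 4026, mean = 4026/14 = 287.571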